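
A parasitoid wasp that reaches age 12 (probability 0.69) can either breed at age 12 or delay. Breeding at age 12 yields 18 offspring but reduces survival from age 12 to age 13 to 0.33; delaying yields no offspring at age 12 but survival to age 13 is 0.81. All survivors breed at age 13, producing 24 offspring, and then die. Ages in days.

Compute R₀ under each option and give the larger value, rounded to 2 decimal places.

breed at age 12: R₀ = 0.69 × (18 + 0.33 × 24) = 0.69 × 25.9200 = 17.8848
delay to age 13: R₀ = 0.69 × (0.81 × 24) = 0.69 × 19.4400 = 13.4136
Higher: breed at age 12 (17.8848).

17.88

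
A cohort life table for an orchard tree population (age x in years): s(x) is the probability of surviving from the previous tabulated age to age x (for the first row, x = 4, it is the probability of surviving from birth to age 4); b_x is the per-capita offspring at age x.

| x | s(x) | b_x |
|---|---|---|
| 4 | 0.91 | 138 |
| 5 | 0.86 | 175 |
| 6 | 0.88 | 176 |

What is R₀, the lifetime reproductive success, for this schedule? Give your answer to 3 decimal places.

Survivorship from birth: l_x = s_4·s_5·…·s_x.
  l_4 = 0.91000
  l_5 = 0.78260
  l_6 = 0.68869
R₀ = Σ l_x b_x:
  age 4: 0.91000 × 138 = 125.5800
  age 5: 0.78260 × 175 = 136.9550
  age 6: 0.68869 × 176 = 121.2094
R₀ = 125.5800 + 136.9550 + 121.2094 = 383.7444

383.744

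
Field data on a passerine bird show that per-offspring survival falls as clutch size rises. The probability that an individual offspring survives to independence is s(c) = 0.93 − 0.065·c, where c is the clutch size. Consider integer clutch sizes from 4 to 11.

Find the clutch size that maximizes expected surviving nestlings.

Expected surviving nestlings = c × s(c):
  c=4: 4 × 0.670 = 2.680
  c=5: 5 × 0.605 = 3.025
  c=6: 6 × 0.540 = 3.240
  c=7: 7 × 0.475 = 3.325
  c=8: 8 × 0.410 = 3.280
  c=9: 9 × 0.345 = 3.105
  c=10: 10 × 0.280 = 2.800
  c=11: 11 × 0.215 = 2.365
Maximum at c = 7 (3.325 surviving nestlings).

7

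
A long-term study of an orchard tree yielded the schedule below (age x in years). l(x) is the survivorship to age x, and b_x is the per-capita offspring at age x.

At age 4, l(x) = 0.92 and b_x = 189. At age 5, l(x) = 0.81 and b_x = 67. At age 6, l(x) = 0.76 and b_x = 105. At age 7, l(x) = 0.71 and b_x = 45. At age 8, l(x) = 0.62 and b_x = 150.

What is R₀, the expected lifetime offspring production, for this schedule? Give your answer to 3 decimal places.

R₀ = Σ l(x) b_x:
  age 4: 0.92 × 189 = 173.8800
  age 5: 0.81 × 67 = 54.2700
  age 6: 0.76 × 105 = 79.8000
  age 7: 0.71 × 45 = 31.9500
  age 8: 0.62 × 150 = 93.0000
R₀ = 173.8800 + 54.2700 + 79.8000 + 31.9500 + 93.0000 = 432.9000

432.900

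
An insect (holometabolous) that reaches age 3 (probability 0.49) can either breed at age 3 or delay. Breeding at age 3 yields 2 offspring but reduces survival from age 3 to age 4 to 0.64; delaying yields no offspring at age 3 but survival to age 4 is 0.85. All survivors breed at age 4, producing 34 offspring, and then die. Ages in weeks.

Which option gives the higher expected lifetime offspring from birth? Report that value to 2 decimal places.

breed at age 3: R₀ = 0.49 × (2 + 0.64 × 34) = 0.49 × 23.7600 = 11.6424
delay to age 4: R₀ = 0.49 × (0.85 × 34) = 0.49 × 28.9000 = 14.1610
Higher: delay to age 4 (14.1610).

14.16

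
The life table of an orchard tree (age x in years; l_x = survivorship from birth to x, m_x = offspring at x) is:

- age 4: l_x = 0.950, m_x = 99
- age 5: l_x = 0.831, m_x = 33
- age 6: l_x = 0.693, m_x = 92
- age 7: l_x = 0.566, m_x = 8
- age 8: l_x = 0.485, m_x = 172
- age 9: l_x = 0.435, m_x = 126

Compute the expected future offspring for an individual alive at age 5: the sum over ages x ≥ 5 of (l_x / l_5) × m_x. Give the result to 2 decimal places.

281.51

l_5 = 0.831. Conditional survival from age 5 to x is l_x / l_5.
  x=5: (0.831/0.831) × 33 = 33.0000
  x=6: (0.693/0.831) × 92 = 76.7220
  x=7: (0.566/0.831) × 8 = 5.4489
  x=8: (0.485/0.831) × 172 = 100.3851
  x=9: (0.435/0.831) × 126 = 65.9567
Sum = 33.0000 + 76.7220 + 5.4489 + 100.3851 + 65.9567 = 281.5126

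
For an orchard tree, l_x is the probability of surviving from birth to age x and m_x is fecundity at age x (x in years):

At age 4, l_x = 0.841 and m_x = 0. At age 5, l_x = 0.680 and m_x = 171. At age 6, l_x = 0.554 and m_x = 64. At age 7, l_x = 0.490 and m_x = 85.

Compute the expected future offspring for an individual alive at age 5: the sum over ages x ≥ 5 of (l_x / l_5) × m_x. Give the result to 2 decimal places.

284.39

l_5 = 0.680. Conditional survival from age 5 to x is l_x / l_5.
  x=5: (0.680/0.680) × 171 = 171.0000
  x=6: (0.554/0.680) × 64 = 52.1412
  x=7: (0.490/0.680) × 85 = 61.2500
Sum = 171.0000 + 52.1412 + 61.2500 = 284.3912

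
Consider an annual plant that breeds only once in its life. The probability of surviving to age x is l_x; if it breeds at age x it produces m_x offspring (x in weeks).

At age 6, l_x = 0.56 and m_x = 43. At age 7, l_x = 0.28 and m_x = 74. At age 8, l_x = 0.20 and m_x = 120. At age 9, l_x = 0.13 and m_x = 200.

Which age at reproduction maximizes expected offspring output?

Expected offspring if breeding at age x = l_x × m_x:
  age 6: 0.56 × 43 = 24.080
  age 7: 0.28 × 74 = 20.720
  age 8: 0.20 × 120 = 24.000
  age 9: 0.13 × 200 = 26.000
Maximum at age 9 (26.000).

9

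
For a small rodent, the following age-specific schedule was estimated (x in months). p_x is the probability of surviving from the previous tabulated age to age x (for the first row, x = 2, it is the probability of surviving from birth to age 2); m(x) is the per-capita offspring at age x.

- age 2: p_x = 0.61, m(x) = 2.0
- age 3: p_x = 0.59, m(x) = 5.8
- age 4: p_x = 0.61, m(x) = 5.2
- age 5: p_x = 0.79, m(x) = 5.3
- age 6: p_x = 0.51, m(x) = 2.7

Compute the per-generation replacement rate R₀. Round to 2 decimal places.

Survivorship from birth: l_x = p_2·p_3·…·p_x.
  l_2 = 0.61000
  l_3 = 0.35990
  l_4 = 0.21954
  l_5 = 0.17344
  l_6 = 0.08845
R₀ = Σ l_x m(x):
  age 2: 0.61000 × 2.0 = 1.2200
  age 3: 0.35990 × 5.8 = 2.0874
  age 4: 0.21954 × 5.2 = 1.1416
  age 5: 0.17344 × 5.3 = 0.9192
  age 6: 0.08845 × 2.7 = 0.2388
R₀ = 1.2200 + 2.0874 + 1.1416 + 0.9192 + 0.2388 = 5.6071

5.61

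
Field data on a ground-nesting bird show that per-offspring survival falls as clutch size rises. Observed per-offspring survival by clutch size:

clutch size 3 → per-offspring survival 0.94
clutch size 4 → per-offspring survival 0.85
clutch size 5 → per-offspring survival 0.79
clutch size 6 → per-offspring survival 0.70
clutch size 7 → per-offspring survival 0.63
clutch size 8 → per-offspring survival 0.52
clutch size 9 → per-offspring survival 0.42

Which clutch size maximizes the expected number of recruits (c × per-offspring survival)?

7

Expected recruits = c × s(c):
  c=3: 3 × 0.94 = 2.820
  c=4: 4 × 0.85 = 3.400
  c=5: 5 × 0.79 = 3.950
  c=6: 6 × 0.70 = 4.200
  c=7: 7 × 0.63 = 4.410
  c=8: 8 × 0.52 = 4.160
  c=9: 9 × 0.42 = 3.780
Maximum at c = 7 (4.410 recruits).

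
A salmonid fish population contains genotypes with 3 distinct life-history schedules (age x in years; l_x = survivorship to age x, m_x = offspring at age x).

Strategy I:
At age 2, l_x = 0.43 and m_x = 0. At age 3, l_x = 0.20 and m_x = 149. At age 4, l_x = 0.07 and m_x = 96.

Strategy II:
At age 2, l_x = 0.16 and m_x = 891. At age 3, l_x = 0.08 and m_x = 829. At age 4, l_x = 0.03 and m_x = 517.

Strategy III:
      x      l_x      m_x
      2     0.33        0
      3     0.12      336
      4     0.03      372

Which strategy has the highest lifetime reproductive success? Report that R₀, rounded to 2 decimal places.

224.39

Strategy I: R₀ = 0.43×0 + 0.20×149 + 0.07×96 = 36.5200
Strategy II: R₀ = 0.16×891 + 0.08×829 + 0.03×517 = 224.3900
Strategy III: R₀ = 0.33×0 + 0.12×336 + 0.03×372 = 51.4800
Highest R₀: strategy II with 224.3900.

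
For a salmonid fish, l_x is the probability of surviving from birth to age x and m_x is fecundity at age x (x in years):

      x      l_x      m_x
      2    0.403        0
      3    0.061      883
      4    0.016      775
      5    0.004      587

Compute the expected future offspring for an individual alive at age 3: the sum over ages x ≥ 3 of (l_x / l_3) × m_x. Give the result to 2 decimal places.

1124.77

l_3 = 0.061. Conditional survival from age 3 to x is l_x / l_3.
  x=3: (0.061/0.061) × 883 = 883.0000
  x=4: (0.016/0.061) × 775 = 203.2787
  x=5: (0.004/0.061) × 587 = 38.4918
Sum = 883.0000 + 203.2787 + 38.4918 = 1124.7705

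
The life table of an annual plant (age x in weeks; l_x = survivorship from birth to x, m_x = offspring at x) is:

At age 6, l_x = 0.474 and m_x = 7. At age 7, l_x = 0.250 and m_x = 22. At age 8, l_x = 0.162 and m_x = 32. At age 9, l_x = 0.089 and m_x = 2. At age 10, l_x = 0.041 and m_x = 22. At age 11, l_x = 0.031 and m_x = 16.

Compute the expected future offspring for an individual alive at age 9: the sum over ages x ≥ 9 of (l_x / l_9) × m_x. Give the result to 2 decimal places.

17.71

l_9 = 0.089. Conditional survival from age 9 to x is l_x / l_9.
  x=9: (0.089/0.089) × 2 = 2.0000
  x=10: (0.041/0.089) × 22 = 10.1348
  x=11: (0.031/0.089) × 16 = 5.5730
Sum = 2.0000 + 10.1348 + 5.5730 = 17.7079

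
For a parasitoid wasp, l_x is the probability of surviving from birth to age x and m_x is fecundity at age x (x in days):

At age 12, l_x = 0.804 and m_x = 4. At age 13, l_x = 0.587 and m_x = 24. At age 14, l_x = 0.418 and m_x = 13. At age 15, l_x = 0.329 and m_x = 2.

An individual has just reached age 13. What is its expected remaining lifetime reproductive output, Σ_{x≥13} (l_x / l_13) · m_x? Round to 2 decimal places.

34.38

l_13 = 0.587. Conditional survival from age 13 to x is l_x / l_13.
  x=13: (0.587/0.587) × 24 = 24.0000
  x=14: (0.418/0.587) × 13 = 9.2572
  x=15: (0.329/0.587) × 2 = 1.1210
Sum = 24.0000 + 9.2572 + 1.1210 = 34.3782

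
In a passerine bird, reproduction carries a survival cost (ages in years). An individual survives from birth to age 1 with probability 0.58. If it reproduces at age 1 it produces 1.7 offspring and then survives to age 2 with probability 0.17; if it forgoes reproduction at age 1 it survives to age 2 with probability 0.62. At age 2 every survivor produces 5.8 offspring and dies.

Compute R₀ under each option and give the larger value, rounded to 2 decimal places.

breed at age 1: R₀ = 0.58 × (1.7 + 0.17 × 5.8) = 0.58 × 2.6860 = 1.5579
delay to age 2: R₀ = 0.58 × (0.62 × 5.8) = 0.58 × 3.5960 = 2.0857
Higher: delay to age 2 (2.0857).

2.09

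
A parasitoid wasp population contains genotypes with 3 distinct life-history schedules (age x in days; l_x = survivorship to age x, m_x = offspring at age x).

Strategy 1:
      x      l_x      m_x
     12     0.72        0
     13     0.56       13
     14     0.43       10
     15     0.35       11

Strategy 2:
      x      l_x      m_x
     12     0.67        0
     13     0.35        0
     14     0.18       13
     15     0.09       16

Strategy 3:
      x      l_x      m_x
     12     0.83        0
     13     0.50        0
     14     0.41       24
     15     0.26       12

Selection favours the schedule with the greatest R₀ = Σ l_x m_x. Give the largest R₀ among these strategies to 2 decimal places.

Strategy 1: R₀ = 0.72×0 + 0.56×13 + 0.43×10 + 0.35×11 = 15.4300
Strategy 2: R₀ = 0.67×0 + 0.35×0 + 0.18×13 + 0.09×16 = 3.7800
Strategy 3: R₀ = 0.83×0 + 0.50×0 + 0.41×24 + 0.26×12 = 12.9600
Highest R₀: strategy 1 with 15.4300.

15.43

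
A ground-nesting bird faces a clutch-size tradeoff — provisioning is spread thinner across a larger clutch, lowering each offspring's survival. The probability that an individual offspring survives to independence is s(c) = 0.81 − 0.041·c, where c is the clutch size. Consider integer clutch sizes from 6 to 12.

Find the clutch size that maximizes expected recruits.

10

Expected recruits = c × s(c):
  c=6: 6 × 0.564 = 3.384
  c=7: 7 × 0.523 = 3.661
  c=8: 8 × 0.482 = 3.856
  c=9: 9 × 0.441 = 3.969
  c=10: 10 × 0.400 = 4.000
  c=11: 11 × 0.359 = 3.949
  c=12: 12 × 0.318 = 3.816
Maximum at c = 10 (4.000 recruits).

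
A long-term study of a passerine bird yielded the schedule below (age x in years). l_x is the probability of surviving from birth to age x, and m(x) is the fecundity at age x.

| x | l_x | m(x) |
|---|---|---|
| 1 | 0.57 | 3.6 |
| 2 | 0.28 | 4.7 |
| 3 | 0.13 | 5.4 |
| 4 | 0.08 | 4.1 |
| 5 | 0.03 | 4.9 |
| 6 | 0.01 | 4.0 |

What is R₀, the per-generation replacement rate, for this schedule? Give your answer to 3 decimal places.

4.585

R₀ = Σ l_x m(x):
  age 1: 0.57 × 3.6 = 2.0520
  age 2: 0.28 × 4.7 = 1.3160
  age 3: 0.13 × 5.4 = 0.7020
  age 4: 0.08 × 4.1 = 0.3280
  age 5: 0.03 × 4.9 = 0.1470
  age 6: 0.01 × 4.0 = 0.0400
R₀ = 2.0520 + 1.3160 + 0.7020 + 0.3280 + 0.1470 + 0.0400 = 4.5850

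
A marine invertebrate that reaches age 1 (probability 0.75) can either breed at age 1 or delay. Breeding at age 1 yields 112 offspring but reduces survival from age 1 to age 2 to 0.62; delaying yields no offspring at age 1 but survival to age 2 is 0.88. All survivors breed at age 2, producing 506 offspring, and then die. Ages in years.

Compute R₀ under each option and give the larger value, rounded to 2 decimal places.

breed at age 1: R₀ = 0.75 × (112 + 0.62 × 506) = 0.75 × 425.7200 = 319.2900
delay to age 2: R₀ = 0.75 × (0.88 × 506) = 0.75 × 445.2800 = 333.9600
Higher: delay to age 2 (333.9600).

333.96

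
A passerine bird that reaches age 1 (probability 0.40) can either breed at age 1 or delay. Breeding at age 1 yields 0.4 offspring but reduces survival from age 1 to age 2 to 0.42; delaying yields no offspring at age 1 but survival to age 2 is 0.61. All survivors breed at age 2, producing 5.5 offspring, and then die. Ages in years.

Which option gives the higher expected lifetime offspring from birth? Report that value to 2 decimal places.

1.34

breed at age 1: R₀ = 0.40 × (0.4 + 0.42 × 5.5) = 0.40 × 2.7100 = 1.0840
delay to age 2: R₀ = 0.40 × (0.61 × 5.5) = 0.40 × 3.3550 = 1.3420
Higher: delay to age 2 (1.3420).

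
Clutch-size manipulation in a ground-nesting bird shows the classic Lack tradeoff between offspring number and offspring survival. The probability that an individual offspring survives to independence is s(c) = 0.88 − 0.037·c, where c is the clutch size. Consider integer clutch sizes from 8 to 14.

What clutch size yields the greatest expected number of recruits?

Expected recruits = c × s(c):
  c=8: 8 × 0.584 = 4.672
  c=9: 9 × 0.547 = 4.923
  c=10: 10 × 0.510 = 5.100
  c=11: 11 × 0.473 = 5.203
  c=12: 12 × 0.436 = 5.232
  c=13: 13 × 0.399 = 5.187
  c=14: 14 × 0.362 = 5.068
Maximum at c = 12 (5.232 recruits).

12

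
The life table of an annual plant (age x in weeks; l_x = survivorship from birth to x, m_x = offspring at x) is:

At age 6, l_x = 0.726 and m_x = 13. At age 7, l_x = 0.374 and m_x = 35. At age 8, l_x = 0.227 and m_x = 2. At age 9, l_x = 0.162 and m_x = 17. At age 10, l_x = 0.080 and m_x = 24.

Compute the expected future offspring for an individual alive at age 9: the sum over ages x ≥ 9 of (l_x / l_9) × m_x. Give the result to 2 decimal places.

28.85

l_9 = 0.162. Conditional survival from age 9 to x is l_x / l_9.
  x=9: (0.162/0.162) × 17 = 17.0000
  x=10: (0.080/0.162) × 24 = 11.8519
Sum = 17.0000 + 11.8519 = 28.8519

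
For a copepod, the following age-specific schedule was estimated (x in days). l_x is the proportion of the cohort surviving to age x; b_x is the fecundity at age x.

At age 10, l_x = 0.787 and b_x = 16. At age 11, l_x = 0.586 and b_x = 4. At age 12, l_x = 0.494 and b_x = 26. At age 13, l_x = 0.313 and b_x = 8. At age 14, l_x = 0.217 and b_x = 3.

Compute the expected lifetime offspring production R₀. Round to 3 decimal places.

30.935

R₀ = Σ l_x b_x:
  age 10: 0.787 × 16 = 12.5920
  age 11: 0.586 × 4 = 2.3440
  age 12: 0.494 × 26 = 12.8440
  age 13: 0.313 × 8 = 2.5040
  age 14: 0.217 × 3 = 0.6510
R₀ = 12.5920 + 2.3440 + 12.8440 + 2.5040 + 0.6510 = 30.9350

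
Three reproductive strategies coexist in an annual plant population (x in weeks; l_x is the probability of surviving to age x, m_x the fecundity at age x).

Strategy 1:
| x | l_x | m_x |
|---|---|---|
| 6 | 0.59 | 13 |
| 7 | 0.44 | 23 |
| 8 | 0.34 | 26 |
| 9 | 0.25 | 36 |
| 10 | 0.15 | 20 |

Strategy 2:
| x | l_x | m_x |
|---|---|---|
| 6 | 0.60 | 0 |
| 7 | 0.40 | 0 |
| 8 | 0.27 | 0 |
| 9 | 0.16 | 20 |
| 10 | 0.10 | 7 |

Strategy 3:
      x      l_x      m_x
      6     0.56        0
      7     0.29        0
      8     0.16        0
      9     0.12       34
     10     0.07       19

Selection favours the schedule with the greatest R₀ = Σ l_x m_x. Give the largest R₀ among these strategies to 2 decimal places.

Strategy 1: R₀ = 0.59×13 + 0.44×23 + 0.34×26 + 0.25×36 + 0.15×20 = 38.6300
Strategy 2: R₀ = 0.60×0 + 0.40×0 + 0.27×0 + 0.16×20 + 0.10×7 = 3.9000
Strategy 3: R₀ = 0.56×0 + 0.29×0 + 0.16×0 + 0.12×34 + 0.07×19 = 5.4100
Highest R₀: strategy 1 with 38.6300.

38.63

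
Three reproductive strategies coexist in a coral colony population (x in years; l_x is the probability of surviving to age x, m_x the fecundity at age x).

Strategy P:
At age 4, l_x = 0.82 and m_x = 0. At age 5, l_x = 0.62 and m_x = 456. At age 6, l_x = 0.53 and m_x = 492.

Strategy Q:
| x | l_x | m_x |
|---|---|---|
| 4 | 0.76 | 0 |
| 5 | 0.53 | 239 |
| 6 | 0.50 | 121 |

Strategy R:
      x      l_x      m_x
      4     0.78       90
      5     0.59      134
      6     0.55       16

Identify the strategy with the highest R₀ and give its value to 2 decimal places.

543.48

Strategy P: R₀ = 0.82×0 + 0.62×456 + 0.53×492 = 543.4800
Strategy Q: R₀ = 0.76×0 + 0.53×239 + 0.50×121 = 187.1700
Strategy R: R₀ = 0.78×90 + 0.59×134 + 0.55×16 = 158.0600
Highest R₀: strategy P with 543.4800.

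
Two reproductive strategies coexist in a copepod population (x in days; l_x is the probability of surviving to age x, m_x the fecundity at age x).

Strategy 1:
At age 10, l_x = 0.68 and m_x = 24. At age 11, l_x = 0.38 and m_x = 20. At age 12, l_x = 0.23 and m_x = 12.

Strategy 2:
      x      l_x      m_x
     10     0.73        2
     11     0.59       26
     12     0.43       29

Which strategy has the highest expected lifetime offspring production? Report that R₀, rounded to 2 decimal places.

Strategy 1: R₀ = 0.68×24 + 0.38×20 + 0.23×12 = 26.6800
Strategy 2: R₀ = 0.73×2 + 0.59×26 + 0.43×29 = 29.2700
Highest R₀: strategy 2 with 29.2700.

29.27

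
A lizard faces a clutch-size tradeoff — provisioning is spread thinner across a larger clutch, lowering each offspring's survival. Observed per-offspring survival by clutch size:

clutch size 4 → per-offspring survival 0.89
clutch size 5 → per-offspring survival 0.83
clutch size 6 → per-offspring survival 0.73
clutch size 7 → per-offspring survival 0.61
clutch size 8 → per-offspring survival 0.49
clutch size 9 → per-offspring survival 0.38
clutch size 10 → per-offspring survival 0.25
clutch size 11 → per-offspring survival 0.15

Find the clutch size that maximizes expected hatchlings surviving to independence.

Expected hatchlings surviving to independence = c × s(c):
  c=4: 4 × 0.89 = 3.560
  c=5: 5 × 0.83 = 4.150
  c=6: 6 × 0.73 = 4.380
  c=7: 7 × 0.61 = 4.270
  c=8: 8 × 0.49 = 3.920
  c=9: 9 × 0.38 = 3.420
  c=10: 10 × 0.25 = 2.500
  c=11: 11 × 0.15 = 1.650
Maximum at c = 6 (4.380 hatchlings surviving to independence).

6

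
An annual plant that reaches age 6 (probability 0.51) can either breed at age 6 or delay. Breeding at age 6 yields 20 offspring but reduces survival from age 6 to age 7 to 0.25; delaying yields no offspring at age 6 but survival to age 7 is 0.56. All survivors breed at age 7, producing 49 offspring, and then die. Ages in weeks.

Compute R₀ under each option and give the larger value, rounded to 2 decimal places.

breed at age 6: R₀ = 0.51 × (20 + 0.25 × 49) = 0.51 × 32.2500 = 16.4475
delay to age 7: R₀ = 0.51 × (0.56 × 49) = 0.51 × 27.4400 = 13.9944
Higher: breed at age 6 (16.4475).

16.45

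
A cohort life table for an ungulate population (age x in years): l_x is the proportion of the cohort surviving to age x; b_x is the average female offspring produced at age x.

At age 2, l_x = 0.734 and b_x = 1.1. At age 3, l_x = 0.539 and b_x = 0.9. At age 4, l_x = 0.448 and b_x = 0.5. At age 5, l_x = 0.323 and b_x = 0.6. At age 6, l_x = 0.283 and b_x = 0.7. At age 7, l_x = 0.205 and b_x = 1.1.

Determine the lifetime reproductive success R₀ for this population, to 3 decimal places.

R₀ = Σ l_x b_x:
  age 2: 0.734 × 1.1 = 0.8074
  age 3: 0.539 × 0.9 = 0.4851
  age 4: 0.448 × 0.5 = 0.2240
  age 5: 0.323 × 0.6 = 0.1938
  age 6: 0.283 × 0.7 = 0.1981
  age 7: 0.205 × 1.1 = 0.2255
R₀ = 0.8074 + 0.4851 + 0.2240 + 0.1938 + 0.1981 + 0.2255 = 2.1339

2.134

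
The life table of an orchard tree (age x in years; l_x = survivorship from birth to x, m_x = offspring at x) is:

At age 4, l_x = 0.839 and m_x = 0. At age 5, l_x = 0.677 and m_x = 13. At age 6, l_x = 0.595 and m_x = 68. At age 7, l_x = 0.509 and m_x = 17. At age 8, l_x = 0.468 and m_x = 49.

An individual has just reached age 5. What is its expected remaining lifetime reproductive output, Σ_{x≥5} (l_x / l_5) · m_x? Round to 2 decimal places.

l_5 = 0.677. Conditional survival from age 5 to x is l_x / l_5.
  x=5: (0.677/0.677) × 13 = 13.0000
  x=6: (0.595/0.677) × 68 = 59.7637
  x=7: (0.509/0.677) × 17 = 12.7814
  x=8: (0.468/0.677) × 49 = 33.8730
Sum = 13.0000 + 59.7637 + 12.7814 + 33.8730 = 119.4180

119.42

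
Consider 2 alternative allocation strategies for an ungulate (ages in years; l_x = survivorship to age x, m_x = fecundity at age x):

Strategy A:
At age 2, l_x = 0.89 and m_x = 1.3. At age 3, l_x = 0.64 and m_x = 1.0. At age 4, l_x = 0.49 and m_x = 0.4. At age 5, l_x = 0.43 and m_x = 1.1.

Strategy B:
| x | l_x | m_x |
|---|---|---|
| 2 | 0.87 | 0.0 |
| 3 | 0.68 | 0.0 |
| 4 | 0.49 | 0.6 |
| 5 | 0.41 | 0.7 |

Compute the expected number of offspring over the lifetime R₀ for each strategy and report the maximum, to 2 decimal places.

Strategy A: R₀ = 0.89×1.3 + 0.64×1.0 + 0.49×0.4 + 0.43×1.1 = 2.4660
Strategy B: R₀ = 0.87×0.0 + 0.68×0.0 + 0.49×0.6 + 0.41×0.7 = 0.5810
Highest R₀: strategy A with 2.4660.

2.47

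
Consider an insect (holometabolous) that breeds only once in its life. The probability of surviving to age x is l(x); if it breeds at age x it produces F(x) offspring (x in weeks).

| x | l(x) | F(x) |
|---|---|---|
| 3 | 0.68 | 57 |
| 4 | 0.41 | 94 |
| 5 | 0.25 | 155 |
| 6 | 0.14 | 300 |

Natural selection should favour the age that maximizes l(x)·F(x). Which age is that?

Expected offspring if breeding at age x = l(x) × F(x):
  age 3: 0.68 × 57 = 38.760
  age 4: 0.41 × 94 = 38.540
  age 5: 0.25 × 155 = 38.750
  age 6: 0.14 × 300 = 42.000
Maximum at age 6 (42.000).

6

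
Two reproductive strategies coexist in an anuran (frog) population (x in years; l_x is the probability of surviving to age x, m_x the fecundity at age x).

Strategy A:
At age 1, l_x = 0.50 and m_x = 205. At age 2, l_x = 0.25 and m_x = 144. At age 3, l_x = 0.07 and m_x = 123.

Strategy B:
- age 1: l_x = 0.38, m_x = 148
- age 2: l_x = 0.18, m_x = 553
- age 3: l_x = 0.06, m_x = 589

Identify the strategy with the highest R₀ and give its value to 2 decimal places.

191.12

Strategy A: R₀ = 0.50×205 + 0.25×144 + 0.07×123 = 147.1100
Strategy B: R₀ = 0.38×148 + 0.18×553 + 0.06×589 = 191.1200
Highest R₀: strategy B with 191.1200.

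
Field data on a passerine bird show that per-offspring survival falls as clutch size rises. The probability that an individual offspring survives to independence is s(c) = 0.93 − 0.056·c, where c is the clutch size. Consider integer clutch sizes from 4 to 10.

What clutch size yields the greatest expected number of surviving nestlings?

Expected surviving nestlings = c × s(c):
  c=4: 4 × 0.706 = 2.824
  c=5: 5 × 0.650 = 3.250
  c=6: 6 × 0.594 = 3.564
  c=7: 7 × 0.538 = 3.766
  c=8: 8 × 0.482 = 3.856
  c=9: 9 × 0.426 = 3.834
  c=10: 10 × 0.370 = 3.700
Maximum at c = 8 (3.856 surviving nestlings).

8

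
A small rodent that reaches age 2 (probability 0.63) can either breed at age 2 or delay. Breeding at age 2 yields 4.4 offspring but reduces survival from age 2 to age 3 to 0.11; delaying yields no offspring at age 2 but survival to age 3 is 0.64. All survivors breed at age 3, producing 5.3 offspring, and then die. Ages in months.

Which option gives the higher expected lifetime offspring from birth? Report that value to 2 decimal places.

3.14

breed at age 2: R₀ = 0.63 × (4.4 + 0.11 × 5.3) = 0.63 × 4.9830 = 3.1393
delay to age 3: R₀ = 0.63 × (0.64 × 5.3) = 0.63 × 3.3920 = 2.1370
Higher: breed at age 2 (3.1393).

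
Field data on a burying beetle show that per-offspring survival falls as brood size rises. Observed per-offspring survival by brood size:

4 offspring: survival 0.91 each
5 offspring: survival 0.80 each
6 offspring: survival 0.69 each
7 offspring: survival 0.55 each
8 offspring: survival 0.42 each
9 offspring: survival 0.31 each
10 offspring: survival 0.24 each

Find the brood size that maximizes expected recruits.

Expected recruits = c × s(c):
  c=4: 4 × 0.91 = 3.640
  c=5: 5 × 0.80 = 4.000
  c=6: 6 × 0.69 = 4.140
  c=7: 7 × 0.55 = 3.850
  c=8: 8 × 0.42 = 3.360
  c=9: 9 × 0.31 = 2.790
  c=10: 10 × 0.24 = 2.400
Maximum at c = 6 (4.140 recruits).

6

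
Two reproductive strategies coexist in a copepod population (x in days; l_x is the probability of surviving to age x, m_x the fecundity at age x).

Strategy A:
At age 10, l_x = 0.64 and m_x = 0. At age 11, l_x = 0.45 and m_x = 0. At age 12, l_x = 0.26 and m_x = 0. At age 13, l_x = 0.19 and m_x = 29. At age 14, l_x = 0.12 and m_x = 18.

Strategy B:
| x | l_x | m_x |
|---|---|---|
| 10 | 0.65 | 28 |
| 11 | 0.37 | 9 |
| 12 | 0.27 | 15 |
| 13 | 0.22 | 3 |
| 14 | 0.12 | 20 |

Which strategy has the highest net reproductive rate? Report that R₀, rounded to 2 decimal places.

Strategy A: R₀ = 0.64×0 + 0.45×0 + 0.26×0 + 0.19×29 + 0.12×18 = 7.6700
Strategy B: R₀ = 0.65×28 + 0.37×9 + 0.27×15 + 0.22×3 + 0.12×20 = 28.6400
Highest R₀: strategy B with 28.6400.

28.64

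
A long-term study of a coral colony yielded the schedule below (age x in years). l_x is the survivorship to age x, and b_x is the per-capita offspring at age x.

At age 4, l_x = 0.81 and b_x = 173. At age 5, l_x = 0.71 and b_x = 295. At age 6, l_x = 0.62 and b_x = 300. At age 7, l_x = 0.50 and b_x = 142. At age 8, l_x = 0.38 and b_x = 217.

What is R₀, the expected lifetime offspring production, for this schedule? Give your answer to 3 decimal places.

R₀ = Σ l_x b_x:
  age 4: 0.81 × 173 = 140.1300
  age 5: 0.71 × 295 = 209.4500
  age 6: 0.62 × 300 = 186.0000
  age 7: 0.50 × 142 = 71.0000
  age 8: 0.38 × 217 = 82.4600
R₀ = 140.1300 + 209.4500 + 186.0000 + 71.0000 + 82.4600 = 689.0400

689.040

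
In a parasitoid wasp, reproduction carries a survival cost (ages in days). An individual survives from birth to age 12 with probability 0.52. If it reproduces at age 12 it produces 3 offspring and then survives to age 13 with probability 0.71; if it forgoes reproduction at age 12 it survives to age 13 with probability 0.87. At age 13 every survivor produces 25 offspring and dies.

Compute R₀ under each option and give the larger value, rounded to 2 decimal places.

11.31

breed at age 12: R₀ = 0.52 × (3 + 0.71 × 25) = 0.52 × 20.7500 = 10.7900
delay to age 13: R₀ = 0.52 × (0.87 × 25) = 0.52 × 21.7500 = 11.3100
Higher: delay to age 13 (11.3100).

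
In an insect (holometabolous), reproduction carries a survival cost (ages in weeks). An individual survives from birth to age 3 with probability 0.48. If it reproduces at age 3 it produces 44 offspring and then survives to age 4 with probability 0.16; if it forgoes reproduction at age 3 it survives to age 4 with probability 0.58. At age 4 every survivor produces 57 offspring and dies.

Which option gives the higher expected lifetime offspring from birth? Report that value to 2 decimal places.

breed at age 3: R₀ = 0.48 × (44 + 0.16 × 57) = 0.48 × 53.1200 = 25.4976
delay to age 4: R₀ = 0.48 × (0.58 × 57) = 0.48 × 33.0600 = 15.8688
Higher: breed at age 3 (25.4976).

25.50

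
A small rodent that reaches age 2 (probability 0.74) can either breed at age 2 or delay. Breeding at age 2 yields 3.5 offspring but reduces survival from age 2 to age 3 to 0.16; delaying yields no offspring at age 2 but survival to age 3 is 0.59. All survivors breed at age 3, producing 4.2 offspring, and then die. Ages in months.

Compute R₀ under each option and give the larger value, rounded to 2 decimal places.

breed at age 2: R₀ = 0.74 × (3.5 + 0.16 × 4.2) = 0.74 × 4.1720 = 3.0873
delay to age 3: R₀ = 0.74 × (0.59 × 4.2) = 0.74 × 2.4780 = 1.8337
Higher: breed at age 2 (3.0873).

3.09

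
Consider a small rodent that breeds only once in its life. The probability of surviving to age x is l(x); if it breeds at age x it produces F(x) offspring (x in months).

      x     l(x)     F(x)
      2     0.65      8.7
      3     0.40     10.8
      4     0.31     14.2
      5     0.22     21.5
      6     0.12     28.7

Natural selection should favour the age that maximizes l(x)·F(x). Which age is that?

Expected offspring if breeding at age x = l(x) × F(x):
  age 2: 0.65 × 8.7 = 5.655
  age 3: 0.40 × 10.8 = 4.320
  age 4: 0.31 × 14.2 = 4.402
  age 5: 0.22 × 21.5 = 4.730
  age 6: 0.12 × 28.7 = 3.444
Maximum at age 2 (5.655).

2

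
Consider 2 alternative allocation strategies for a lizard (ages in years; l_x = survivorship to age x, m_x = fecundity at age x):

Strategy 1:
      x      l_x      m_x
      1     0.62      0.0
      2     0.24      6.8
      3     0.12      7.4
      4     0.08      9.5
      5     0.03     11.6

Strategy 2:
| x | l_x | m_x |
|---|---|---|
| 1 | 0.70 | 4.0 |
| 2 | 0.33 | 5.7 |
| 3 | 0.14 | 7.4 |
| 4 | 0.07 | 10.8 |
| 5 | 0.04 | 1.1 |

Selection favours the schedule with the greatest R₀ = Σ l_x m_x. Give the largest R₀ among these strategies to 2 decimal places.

Strategy 1: R₀ = 0.62×0.0 + 0.24×6.8 + 0.12×7.4 + 0.08×9.5 + 0.03×11.6 = 3.6280
Strategy 2: R₀ = 0.70×4.0 + 0.33×5.7 + 0.14×7.4 + 0.07×10.8 + 0.04×1.1 = 6.5170
Highest R₀: strategy 2 with 6.5170.

6.52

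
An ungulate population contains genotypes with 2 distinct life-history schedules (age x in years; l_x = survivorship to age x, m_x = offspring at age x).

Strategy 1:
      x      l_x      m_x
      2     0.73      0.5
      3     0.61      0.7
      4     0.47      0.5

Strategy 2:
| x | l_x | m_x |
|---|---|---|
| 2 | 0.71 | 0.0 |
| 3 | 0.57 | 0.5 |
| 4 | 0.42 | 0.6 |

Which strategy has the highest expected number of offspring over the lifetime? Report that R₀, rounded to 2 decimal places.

Strategy 1: R₀ = 0.73×0.5 + 0.61×0.7 + 0.47×0.5 = 1.0270
Strategy 2: R₀ = 0.71×0.0 + 0.57×0.5 + 0.42×0.6 = 0.5370
Highest R₀: strategy 1 with 1.0270.

1.03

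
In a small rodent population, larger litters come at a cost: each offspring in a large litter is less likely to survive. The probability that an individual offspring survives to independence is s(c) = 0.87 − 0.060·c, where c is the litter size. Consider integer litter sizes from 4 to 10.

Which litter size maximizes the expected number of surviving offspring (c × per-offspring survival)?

Expected surviving offspring = c × s(c):
  c=4: 4 × 0.630 = 2.520
  c=5: 5 × 0.570 = 2.850
  c=6: 6 × 0.510 = 3.060
  c=7: 7 × 0.450 = 3.150
  c=8: 8 × 0.390 = 3.120
  c=9: 9 × 0.330 = 2.970
  c=10: 10 × 0.270 = 2.700
Maximum at c = 7 (3.150 surviving offspring).

7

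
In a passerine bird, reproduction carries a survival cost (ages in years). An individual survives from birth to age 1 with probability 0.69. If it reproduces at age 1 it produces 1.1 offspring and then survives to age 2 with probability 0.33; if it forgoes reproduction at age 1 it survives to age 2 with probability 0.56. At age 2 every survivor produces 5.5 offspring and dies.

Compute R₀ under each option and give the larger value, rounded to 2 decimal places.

breed at age 1: R₀ = 0.69 × (1.1 + 0.33 × 5.5) = 0.69 × 2.9150 = 2.0113
delay to age 2: R₀ = 0.69 × (0.56 × 5.5) = 0.69 × 3.0800 = 2.1252
Higher: delay to age 2 (2.1252).

2.13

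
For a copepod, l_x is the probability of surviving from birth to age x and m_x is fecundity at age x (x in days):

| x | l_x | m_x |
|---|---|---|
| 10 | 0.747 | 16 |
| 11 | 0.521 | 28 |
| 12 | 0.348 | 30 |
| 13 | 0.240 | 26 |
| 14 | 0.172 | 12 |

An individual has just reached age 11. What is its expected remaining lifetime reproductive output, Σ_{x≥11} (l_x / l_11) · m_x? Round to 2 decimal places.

l_11 = 0.521. Conditional survival from age 11 to x is l_x / l_11.
  x=11: (0.521/0.521) × 28 = 28.0000
  x=12: (0.348/0.521) × 30 = 20.0384
  x=13: (0.240/0.521) × 26 = 11.9770
  x=14: (0.172/0.521) × 12 = 3.9616
Sum = 28.0000 + 20.0384 + 11.9770 + 3.9616 = 63.9770

63.98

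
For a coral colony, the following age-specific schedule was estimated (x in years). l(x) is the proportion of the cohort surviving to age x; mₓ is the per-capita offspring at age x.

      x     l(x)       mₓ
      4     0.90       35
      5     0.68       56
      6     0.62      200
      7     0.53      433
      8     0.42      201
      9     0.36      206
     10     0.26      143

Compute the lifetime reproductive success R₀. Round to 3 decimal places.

R₀ = Σ l(x) mₓ:
  age 4: 0.90 × 35 = 31.5000
  age 5: 0.68 × 56 = 38.0800
  age 6: 0.62 × 200 = 124.0000
  age 7: 0.53 × 433 = 229.4900
  age 8: 0.42 × 201 = 84.4200
  age 9: 0.36 × 206 = 74.1600
  age 10: 0.26 × 143 = 37.1800
R₀ = 31.5000 + 38.0800 + 124.0000 + 229.4900 + 84.4200 + 74.1600 + 37.1800 = 618.8300

618.830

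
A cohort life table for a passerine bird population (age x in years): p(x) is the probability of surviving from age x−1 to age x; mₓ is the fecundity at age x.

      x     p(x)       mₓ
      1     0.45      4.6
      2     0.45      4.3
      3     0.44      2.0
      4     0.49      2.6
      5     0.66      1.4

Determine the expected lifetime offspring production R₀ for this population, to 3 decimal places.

3.273

Survivorship from birth: l_x = p_1·p_2·…·p_x.
  l_1 = 0.45000
  l_2 = 0.20250
  l_3 = 0.08910
  l_4 = 0.04366
  l_5 = 0.02881
R₀ = Σ l_x mₓ:
  age 1: 0.45000 × 4.6 = 2.0700
  age 2: 0.20250 × 4.3 = 0.8708
  age 3: 0.08910 × 2.0 = 0.1782
  age 4: 0.04366 × 2.6 = 0.1135
  age 5: 0.02881 × 1.4 = 0.0403
R₀ = 2.0700 + 0.8708 + 0.1782 + 0.1135 + 0.0403 = 3.2728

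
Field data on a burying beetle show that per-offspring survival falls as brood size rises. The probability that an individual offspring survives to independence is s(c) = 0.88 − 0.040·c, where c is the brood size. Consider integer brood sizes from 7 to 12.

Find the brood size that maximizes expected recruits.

11

Expected recruits = c × s(c):
  c=7: 7 × 0.600 = 4.200
  c=8: 8 × 0.560 = 4.480
  c=9: 9 × 0.520 = 4.680
  c=10: 10 × 0.480 = 4.800
  c=11: 11 × 0.440 = 4.840
  c=12: 12 × 0.400 = 4.800
Maximum at c = 11 (4.840 recruits).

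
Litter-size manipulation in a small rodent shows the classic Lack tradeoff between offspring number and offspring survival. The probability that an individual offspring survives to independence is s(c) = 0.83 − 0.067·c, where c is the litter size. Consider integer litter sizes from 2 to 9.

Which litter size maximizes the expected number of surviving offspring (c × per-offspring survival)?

Expected surviving offspring = c × s(c):
  c=2: 2 × 0.696 = 1.392
  c=3: 3 × 0.629 = 1.887
  c=4: 4 × 0.562 = 2.248
  c=5: 5 × 0.495 = 2.475
  c=6: 6 × 0.428 = 2.568
  c=7: 7 × 0.361 = 2.527
  c=8: 8 × 0.294 = 2.352
  c=9: 9 × 0.227 = 2.043
Maximum at c = 6 (2.568 surviving offspring).

6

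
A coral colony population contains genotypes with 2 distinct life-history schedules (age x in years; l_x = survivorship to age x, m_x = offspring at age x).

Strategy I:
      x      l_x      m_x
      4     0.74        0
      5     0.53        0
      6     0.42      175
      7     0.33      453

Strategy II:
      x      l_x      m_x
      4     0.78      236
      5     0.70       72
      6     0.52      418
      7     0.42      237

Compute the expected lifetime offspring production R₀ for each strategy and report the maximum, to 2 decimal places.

Strategy I: R₀ = 0.74×0 + 0.53×0 + 0.42×175 + 0.33×453 = 222.9900
Strategy II: R₀ = 0.78×236 + 0.70×72 + 0.52×418 + 0.42×237 = 551.3800
Highest R₀: strategy II with 551.3800.

551.38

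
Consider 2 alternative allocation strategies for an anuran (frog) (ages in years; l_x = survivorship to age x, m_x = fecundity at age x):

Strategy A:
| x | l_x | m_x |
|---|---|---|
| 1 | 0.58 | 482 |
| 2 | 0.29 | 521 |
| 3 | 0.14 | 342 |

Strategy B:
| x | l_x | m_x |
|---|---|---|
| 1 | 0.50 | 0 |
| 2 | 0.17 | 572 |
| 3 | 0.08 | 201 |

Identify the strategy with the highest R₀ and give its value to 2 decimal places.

478.53

Strategy A: R₀ = 0.58×482 + 0.29×521 + 0.14×342 = 478.5300
Strategy B: R₀ = 0.50×0 + 0.17×572 + 0.08×201 = 113.3200
Highest R₀: strategy A with 478.5300.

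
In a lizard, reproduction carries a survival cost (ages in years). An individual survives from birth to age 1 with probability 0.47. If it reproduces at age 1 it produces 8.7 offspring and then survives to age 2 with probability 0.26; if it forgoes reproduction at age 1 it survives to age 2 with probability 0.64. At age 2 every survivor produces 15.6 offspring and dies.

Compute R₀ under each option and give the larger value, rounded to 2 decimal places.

6.00

breed at age 1: R₀ = 0.47 × (8.7 + 0.26 × 15.6) = 0.47 × 12.7560 = 5.9953
delay to age 2: R₀ = 0.47 × (0.64 × 15.6) = 0.47 × 9.9840 = 4.6925
Higher: breed at age 1 (5.9953).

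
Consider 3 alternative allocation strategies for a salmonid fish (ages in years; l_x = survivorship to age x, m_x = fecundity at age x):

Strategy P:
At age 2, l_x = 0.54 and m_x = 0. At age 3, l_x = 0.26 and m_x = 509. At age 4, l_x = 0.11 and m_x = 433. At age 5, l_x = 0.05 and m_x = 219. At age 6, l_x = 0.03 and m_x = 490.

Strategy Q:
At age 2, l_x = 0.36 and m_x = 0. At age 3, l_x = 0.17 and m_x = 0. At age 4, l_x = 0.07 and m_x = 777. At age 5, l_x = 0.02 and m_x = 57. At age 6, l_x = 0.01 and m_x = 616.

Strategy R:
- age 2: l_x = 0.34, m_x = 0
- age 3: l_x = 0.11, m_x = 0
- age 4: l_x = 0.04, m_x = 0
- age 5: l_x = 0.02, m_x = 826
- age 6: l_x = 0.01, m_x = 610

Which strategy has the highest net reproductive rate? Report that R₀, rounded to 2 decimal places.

205.62

Strategy P: R₀ = 0.54×0 + 0.26×509 + 0.11×433 + 0.05×219 + 0.03×490 = 205.6200
Strategy Q: R₀ = 0.36×0 + 0.17×0 + 0.07×777 + 0.02×57 + 0.01×616 = 61.6900
Strategy R: R₀ = 0.34×0 + 0.11×0 + 0.04×0 + 0.02×826 + 0.01×610 = 22.6200
Highest R₀: strategy P with 205.6200.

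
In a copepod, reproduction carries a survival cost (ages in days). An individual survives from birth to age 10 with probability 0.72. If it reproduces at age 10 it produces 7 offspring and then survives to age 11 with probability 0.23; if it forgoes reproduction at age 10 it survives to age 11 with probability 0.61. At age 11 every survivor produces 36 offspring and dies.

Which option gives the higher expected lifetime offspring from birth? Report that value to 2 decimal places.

breed at age 10: R₀ = 0.72 × (7 + 0.23 × 36) = 0.72 × 15.2800 = 11.0016
delay to age 11: R₀ = 0.72 × (0.61 × 36) = 0.72 × 21.9600 = 15.8112
Higher: delay to age 11 (15.8112).

15.81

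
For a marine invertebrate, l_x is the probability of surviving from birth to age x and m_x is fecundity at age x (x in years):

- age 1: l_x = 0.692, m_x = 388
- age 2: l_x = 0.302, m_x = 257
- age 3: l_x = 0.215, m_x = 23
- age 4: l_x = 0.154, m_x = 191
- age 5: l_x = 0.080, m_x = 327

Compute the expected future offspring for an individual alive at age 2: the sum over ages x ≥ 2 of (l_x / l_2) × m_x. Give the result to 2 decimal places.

457.39

l_2 = 0.302. Conditional survival from age 2 to x is l_x / l_2.
  x=2: (0.302/0.302) × 257 = 257.0000
  x=3: (0.215/0.302) × 23 = 16.3742
  x=4: (0.154/0.302) × 191 = 97.3974
  x=5: (0.080/0.302) × 327 = 86.6225
Sum = 257.0000 + 16.3742 + 97.3974 + 86.6225 = 457.3940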